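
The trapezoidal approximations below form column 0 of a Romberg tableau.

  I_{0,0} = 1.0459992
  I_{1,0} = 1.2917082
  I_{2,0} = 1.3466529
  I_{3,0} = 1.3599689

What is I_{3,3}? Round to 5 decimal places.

Richardson extrapolation on the trapezoidal column (denominator 4−1=3):
I_{1,1} = (4·1.2917082 − 1.0459992) / 3 = 1.3736112
I_{2,1} = (4·1.3466529 − 1.2917082) / 3 = 1.3649678
I_{3,1} = 1.3599689 + (1.3599689 − 1.3466529)/3 = 1.3644076
I_{2,2} = 1.3649678 + (1.3649678 − 1.3736112)/15 = 1.3643916
I_{3,2} = (16·1.3644076 − 1.3649678) / 15 = 1.3643703
I_{3,3} = (64·1.3643703 − 1.3643916) / 63 = 1.3643700
(Column j=1 coincides with Simpson's rule on the same nodes.)

1.36437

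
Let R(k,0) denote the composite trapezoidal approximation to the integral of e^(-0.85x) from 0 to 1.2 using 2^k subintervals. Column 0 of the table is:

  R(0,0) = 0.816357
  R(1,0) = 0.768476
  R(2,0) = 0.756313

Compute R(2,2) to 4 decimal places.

0.7522

Richardson extrapolation on the trapezoidal column (denominator 4−1=3):
R(1,1) = 0.768476 + (0.768476 − 0.816357)/3 = 0.752516
R(2,1) = 0.756313 + (0.756313 − 0.768476)/3 = 0.752259
R(2,2) = (16·0.752259 − 0.752516) / 15 = 0.752242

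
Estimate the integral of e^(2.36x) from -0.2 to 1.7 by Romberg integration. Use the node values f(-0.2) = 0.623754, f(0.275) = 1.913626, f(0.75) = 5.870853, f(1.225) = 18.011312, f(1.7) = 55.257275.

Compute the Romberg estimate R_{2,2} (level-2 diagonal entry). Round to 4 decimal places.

R_{0,0} (trapezoid, 1 panel, h=1.9000): 53.086978
R_{1,0} (trapezoid, 2 panels, h=0.9500): 32.120799
R_{2,0} (trapezoid, 4 panels, h=0.4750): 25.524745
R_{1,1} = 32.120799 + (32.120799 − 53.086978)/3 = 25.132073
R_{2,1} = 25.524745 + (25.524745 − 32.120799)/3 = 23.326060
R_{2,2} = 23.326060 + (23.326060 − 25.132073)/15 = 23.205659

23.2057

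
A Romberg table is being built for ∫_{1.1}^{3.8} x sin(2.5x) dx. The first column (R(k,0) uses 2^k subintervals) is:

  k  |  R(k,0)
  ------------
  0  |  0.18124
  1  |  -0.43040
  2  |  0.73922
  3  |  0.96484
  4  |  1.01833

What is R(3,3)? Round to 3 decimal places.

R(1,1) = -0.43040 + (-0.43040 − 0.18124)/3 = -0.63428
R(2,1) = 0.73922 + (0.73922 − (-0.43040))/3 = 1.12909
R(3,1) = 0.96484 + (0.96484 − 0.73922)/3 = 1.04005
R(2,2) = (16·1.12909 − (-0.63428)) / 15 = 1.24665
R(3,2) = 1.04005 + (1.04005 − 1.12909)/15 = 1.03411
R(3,3) = (64·1.03411 − 1.24665) / 63 = 1.03074

1.031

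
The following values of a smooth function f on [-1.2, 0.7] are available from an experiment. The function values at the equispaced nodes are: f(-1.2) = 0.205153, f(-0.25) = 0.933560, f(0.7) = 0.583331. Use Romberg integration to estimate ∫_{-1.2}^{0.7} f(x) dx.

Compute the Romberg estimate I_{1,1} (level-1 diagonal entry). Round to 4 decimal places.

I_{0,0} (trapezoid, 1 panel, h=1.9000): 0.749060
I_{1,0} (trapezoid, 2 panels, h=0.9500): 1.261412
I_{1,1} = 1.261412 + (1.261412 − 0.749060)/3 = 1.432196

1.4322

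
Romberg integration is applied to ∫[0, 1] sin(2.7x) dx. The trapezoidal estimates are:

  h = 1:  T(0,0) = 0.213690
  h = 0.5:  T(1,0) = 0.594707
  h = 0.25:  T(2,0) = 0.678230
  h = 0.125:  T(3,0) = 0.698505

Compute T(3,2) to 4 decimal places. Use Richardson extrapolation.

0.7052

Richardson extrapolation on the trapezoidal column (denominator 4−1=3):
T(2,1) = 0.678230 + (0.678230 − 0.594707)/3 = 0.706071
T(3,1) = (4·0.698505 − 0.678230) / 3 = 0.705263
T(3,2) = (16·0.705263 − 0.706071) / 15 = 0.705209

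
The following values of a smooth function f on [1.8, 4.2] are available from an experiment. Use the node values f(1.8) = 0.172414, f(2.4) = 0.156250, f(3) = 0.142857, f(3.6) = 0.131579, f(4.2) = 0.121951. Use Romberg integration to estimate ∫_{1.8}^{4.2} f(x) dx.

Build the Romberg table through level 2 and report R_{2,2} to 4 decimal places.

0.3463

R_{0,0} (trapezoid, 1 panel, h=2.4000): 0.353238
R_{1,0} (trapezoid, 2 panels, h=1.2000): 0.348047
R_{2,0} (trapezoid, 4 panels, h=0.6000): 0.346721
R_{1,1} = 0.348047 + (0.348047 − 0.353238)/3 = 0.346317
R_{2,1} = 0.346721 + (0.346721 − 0.348047)/3 = 0.346279
R_{2,2} = 0.346279 + (0.346279 − 0.346317)/15 = 0.346276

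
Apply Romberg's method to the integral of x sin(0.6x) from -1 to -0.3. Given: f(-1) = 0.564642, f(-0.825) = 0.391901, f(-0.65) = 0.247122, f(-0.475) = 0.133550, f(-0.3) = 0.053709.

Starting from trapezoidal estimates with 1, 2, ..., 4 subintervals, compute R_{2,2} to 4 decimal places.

0.1875

R_{0,0} (trapezoid, 1 panel, h=0.7000): 0.216423
R_{1,0} (trapezoid, 2 panels, h=0.3500): 0.194704
R_{2,0} (trapezoid, 4 panels, h=0.1750): 0.189306
R_{1,1} = 0.194704 + (0.194704 − 0.216423)/3 = 0.187464
R_{2,1} = 0.189306 + (0.189306 − 0.194704)/3 = 0.187507
R_{2,2} = 0.187507 + (0.187507 − 0.187464)/15 = 0.187510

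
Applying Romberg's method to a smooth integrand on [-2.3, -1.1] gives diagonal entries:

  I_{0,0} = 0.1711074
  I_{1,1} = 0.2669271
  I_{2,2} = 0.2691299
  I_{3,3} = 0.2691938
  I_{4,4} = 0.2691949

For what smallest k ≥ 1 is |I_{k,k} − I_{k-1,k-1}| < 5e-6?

k = 4

|I_{1,1} − I_{0,0}| = 0.0958197 ≥ 5e-6
|I_{2,2} − I_{1,1}| = 0.0022028 ≥ 5e-6
|I_{3,3} − I_{2,2}| = 0.0000639 ≥ 5e-6
|I_{4,4} − I_{3,3}| = 0.0000011 < 5e-6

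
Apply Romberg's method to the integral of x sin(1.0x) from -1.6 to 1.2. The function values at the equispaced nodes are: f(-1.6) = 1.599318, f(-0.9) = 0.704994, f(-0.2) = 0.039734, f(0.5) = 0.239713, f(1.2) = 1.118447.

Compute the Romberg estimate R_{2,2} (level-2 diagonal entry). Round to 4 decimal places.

R_{0,0} (trapezoid, 1 panel, h=2.8000): 3.804871
R_{1,0} (trapezoid, 2 panels, h=1.4000): 1.958063
R_{2,0} (trapezoid, 4 panels, h=0.7000): 1.640326
R_{1,1} = 1.958063 + (1.958063 − 3.804871)/3 = 1.342460
R_{2,1} = 1.640326 + (1.640326 − 1.958063)/3 = 1.534414
R_{2,2} = 1.534414 + (1.534414 − 1.342460)/15 = 1.547211

1.5472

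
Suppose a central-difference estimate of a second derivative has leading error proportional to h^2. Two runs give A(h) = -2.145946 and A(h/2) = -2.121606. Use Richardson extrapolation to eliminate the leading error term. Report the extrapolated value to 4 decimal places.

-2.1135

The leading error scales as h^2; refining by a factor of 2 reduces it by 2^2 = 4.
Extrapolated value = (4·A(h/2) − A(h)) / (4 − 1)
= (4·(-2.121606) − (-2.145946)) / 3
= -6.340478 / 3 = -2.113493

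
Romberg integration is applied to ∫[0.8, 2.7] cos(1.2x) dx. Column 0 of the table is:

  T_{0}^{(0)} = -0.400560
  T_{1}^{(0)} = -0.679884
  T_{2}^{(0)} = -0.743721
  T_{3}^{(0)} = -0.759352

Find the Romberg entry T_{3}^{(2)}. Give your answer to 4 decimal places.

-0.7645

T_{2}^{(1)} = -0.743721 + (-0.743721 − (-0.679884))/3 = -0.765000
T_{3}^{(1)} = (4·(-0.759352) − (-0.743721)) / 3 = -0.764562
T_{3}^{(2)} = -0.764562 + (-0.764562 − (-0.765000))/15 = -0.764533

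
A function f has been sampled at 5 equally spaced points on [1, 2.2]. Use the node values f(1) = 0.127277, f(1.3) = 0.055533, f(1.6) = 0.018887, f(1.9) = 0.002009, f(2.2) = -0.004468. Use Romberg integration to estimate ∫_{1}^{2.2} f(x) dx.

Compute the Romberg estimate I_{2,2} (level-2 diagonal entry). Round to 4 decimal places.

0.0390

I_{0,0} (trapezoid, 1 panel, h=1.2000): 0.073685
I_{1,0} (trapezoid, 2 panels, h=0.6000): 0.048175
I_{2,0} (trapezoid, 4 panels, h=0.3000): 0.041350
I_{1,1} = 0.048175 + (0.048175 − 0.073685)/3 = 0.039672
I_{2,1} = 0.041350 + (0.041350 − 0.048175)/3 = 0.039075
I_{2,2} = 0.039075 + (0.039075 − 0.039672)/15 = 0.039035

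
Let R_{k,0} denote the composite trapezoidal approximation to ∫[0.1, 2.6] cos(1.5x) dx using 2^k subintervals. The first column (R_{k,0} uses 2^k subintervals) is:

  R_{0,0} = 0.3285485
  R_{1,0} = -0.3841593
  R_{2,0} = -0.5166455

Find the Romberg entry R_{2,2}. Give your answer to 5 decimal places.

R_{1,1} = (4·(-0.3841593) − 0.3285485) / 3 = -0.6217286
R_{2,1} = (4·(-0.5166455) − (-0.3841593)) / 3 = -0.5608076
R_{2,2} = -0.5608076 + (-0.5608076 − (-0.6217286))/15 = -0.5567462

-0.55675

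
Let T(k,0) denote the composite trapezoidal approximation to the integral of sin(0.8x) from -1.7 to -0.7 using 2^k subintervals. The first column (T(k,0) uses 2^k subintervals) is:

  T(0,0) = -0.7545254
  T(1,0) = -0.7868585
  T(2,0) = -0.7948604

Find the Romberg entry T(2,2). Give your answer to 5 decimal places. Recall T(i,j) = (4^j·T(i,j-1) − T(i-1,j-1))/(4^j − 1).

Richardson extrapolation on the trapezoidal column (denominator 4−1=3):
T(1,1) = (4·(-0.7868585) − (-0.7545254)) / 3 = -0.7976362
T(2,1) = (4·(-0.7948604) − (-0.7868585)) / 3 = -0.7975277
T(2,2) = -0.7975277 + (-0.7975277 − (-0.7976362))/15 = -0.7975205

-0.79752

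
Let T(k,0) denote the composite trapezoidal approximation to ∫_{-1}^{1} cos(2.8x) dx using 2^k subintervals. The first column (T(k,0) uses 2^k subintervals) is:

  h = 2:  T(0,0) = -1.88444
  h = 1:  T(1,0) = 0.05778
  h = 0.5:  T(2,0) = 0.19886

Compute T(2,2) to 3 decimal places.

Richardson extrapolation on the trapezoidal column (denominator 4−1=3):
T(1,1) = (4·0.05778 − (-1.88444)) / 3 = 0.70519
T(2,1) = 0.19886 + (0.19886 − 0.05778)/3 = 0.24589
T(2,2) = 0.24589 + (0.24589 − 0.70519)/15 = 0.21527

0.215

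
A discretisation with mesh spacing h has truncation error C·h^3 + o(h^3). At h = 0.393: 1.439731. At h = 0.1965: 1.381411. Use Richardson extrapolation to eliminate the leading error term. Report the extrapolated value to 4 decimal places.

The leading error scales as h^3; refining by a factor of 2 reduces it by 2^3 = 8.
Extrapolated value = (8·A(h/2) − A(h)) / (8 − 1)
= (8·1.381411 − 1.439731) / 7
= 9.611557 / 7 = 1.373080

1.3731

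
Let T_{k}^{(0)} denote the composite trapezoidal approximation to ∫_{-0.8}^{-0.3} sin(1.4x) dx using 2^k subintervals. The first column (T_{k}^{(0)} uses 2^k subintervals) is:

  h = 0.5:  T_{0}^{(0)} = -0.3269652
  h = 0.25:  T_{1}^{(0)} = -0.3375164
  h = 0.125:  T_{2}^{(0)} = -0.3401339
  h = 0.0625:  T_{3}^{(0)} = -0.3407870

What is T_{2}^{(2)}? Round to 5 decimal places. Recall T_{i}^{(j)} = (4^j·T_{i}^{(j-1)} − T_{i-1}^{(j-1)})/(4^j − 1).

-0.34100

T_{1}^{(1)} = -0.3375164 + (-0.3375164 − (-0.3269652))/3 = -0.3410335
T_{2}^{(1)} = -0.3401339 + (-0.3401339 − (-0.3375164))/3 = -0.3410064
T_{2}^{(2)} = (16·(-0.3410064) − (-0.3410335)) / 15 = -0.3410046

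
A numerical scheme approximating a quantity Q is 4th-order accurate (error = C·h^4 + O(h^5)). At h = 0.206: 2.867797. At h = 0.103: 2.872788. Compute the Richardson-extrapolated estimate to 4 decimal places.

2.8731

The leading error scales as h^4; refining by a factor of 2 reduces it by 2^4 = 16.
Extrapolated value = (16·A(h/2) − A(h)) / (16 − 1)
= (16·2.872788 − 2.867797) / 15
= 43.096811 / 15 = 2.873121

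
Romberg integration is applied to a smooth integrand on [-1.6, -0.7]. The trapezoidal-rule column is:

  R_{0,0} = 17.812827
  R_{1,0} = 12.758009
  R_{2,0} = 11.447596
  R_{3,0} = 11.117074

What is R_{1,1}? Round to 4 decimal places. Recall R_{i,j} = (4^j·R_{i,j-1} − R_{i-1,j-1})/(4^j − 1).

Richardson extrapolation on the trapezoidal column (denominator 4−1=3):
R_{1,1} = (4·12.758009 − 17.812827) / 3 = 11.073070

11.0731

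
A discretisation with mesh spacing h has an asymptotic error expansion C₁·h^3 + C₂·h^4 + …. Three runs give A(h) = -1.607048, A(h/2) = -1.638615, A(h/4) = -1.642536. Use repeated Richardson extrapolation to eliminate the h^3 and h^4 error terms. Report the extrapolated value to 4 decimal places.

-1.6431

First eliminate the h^3 term (factor 2^3 = 8):
  B₁ = (8·(-1.638615) − (-1.607048))/7 = -1.643125
  B₂ = (8·(-1.642536) − (-1.638615))/7 = -1.643096
Then eliminate the h^4 term (factor 2^4 = 16):
  (16·(-1.643096) − (-1.643125))/15 = -1.643094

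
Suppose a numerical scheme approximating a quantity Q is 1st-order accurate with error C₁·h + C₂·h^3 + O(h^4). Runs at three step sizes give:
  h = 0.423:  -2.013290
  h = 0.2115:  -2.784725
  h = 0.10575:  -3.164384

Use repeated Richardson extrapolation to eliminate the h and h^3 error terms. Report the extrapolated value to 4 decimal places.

First eliminate the h term (factor 2^1 = 2):
  B₁ = (2·(-2.784725) − (-2.013290))/1 = -3.556160
  B₂ = (2·(-3.164384) − (-2.784725))/1 = -3.544043
Then eliminate the h^3 term (factor 2^3 = 8):
  (8·(-3.544043) − (-3.556160))/7 = -3.542312

-3.5423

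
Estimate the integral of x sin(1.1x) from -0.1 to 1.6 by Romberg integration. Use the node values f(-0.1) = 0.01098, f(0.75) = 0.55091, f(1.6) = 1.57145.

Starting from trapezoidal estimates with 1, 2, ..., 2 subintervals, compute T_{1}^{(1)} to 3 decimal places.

1.073

T_{0}^{(0)} (trapezoid, 1 panel, h=1.7000): 1.34507
T_{1}^{(0)} (trapezoid, 2 panels, h=0.8500): 1.14081
T_{1}^{(1)} = 1.14081 + (1.14081 − 1.34507)/3 = 1.07272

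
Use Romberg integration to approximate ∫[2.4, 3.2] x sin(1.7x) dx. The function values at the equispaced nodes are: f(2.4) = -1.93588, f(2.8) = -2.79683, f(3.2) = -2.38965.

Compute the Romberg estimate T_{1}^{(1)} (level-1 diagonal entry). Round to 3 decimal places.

-2.068

T_{0}^{(0)} (trapezoid, 1 panel, h=0.8000): -1.73021
T_{1}^{(0)} (trapezoid, 2 panels, h=0.4000): -1.98384
T_{1}^{(1)} = -1.98384 + (-1.98384 − (-1.73021))/3 = -2.06838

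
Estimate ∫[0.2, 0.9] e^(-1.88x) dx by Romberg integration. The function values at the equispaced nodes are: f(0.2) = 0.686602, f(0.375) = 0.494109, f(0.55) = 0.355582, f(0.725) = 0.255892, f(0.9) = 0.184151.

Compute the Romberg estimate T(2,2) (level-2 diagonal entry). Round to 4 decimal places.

T(0,0) (trapezoid, 1 panel, h=0.7000): 0.304764
T(1,0) (trapezoid, 2 panels, h=0.3500): 0.276835
T(2,0) (trapezoid, 4 panels, h=0.1750): 0.269668
T(1,1) = 0.276835 + (0.276835 − 0.304764)/3 = 0.267525
T(2,1) = 0.269668 + (0.269668 − 0.276835)/3 = 0.267279
T(2,2) = 0.267279 + (0.267279 − 0.267525)/15 = 0.267263

0.2673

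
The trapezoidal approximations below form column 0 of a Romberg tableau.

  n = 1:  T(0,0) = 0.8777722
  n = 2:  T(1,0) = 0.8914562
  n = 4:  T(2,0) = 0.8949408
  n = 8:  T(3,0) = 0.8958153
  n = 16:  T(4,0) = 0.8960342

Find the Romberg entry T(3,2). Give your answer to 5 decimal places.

0.89611

T(2,1) = (4·0.8949408 − 0.8914562) / 3 = 0.8961023
T(3,1) = (4·0.8958153 − 0.8949408) / 3 = 0.8961068
T(3,2) = (16·0.8961068 − 0.8961023) / 15 = 0.8961071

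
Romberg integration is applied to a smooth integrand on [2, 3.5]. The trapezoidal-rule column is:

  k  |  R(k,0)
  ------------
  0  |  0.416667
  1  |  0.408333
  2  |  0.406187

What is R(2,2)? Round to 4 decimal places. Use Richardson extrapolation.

0.4055

R(1,1) = (4·0.408333 − 0.416667) / 3 = 0.405555
R(2,1) = 0.406187 + (0.406187 − 0.408333)/3 = 0.405472
R(2,2) = 0.405472 + (0.405472 − 0.405555)/15 = 0.405466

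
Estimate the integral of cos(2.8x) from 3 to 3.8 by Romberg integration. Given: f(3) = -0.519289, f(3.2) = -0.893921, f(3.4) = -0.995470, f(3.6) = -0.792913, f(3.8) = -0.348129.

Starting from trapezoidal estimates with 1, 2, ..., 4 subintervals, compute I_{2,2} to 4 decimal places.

-0.6400

I_{0,0} (trapezoid, 1 panel, h=0.8000): -0.346967
I_{1,0} (trapezoid, 2 panels, h=0.4000): -0.571672
I_{2,0} (trapezoid, 4 panels, h=0.2000): -0.623203
I_{1,1} = -0.571672 + (-0.571672 − (-0.346967))/3 = -0.646574
I_{2,1} = -0.623203 + (-0.623203 − (-0.571672))/3 = -0.640380
I_{2,2} = -0.640380 + (-0.640380 − (-0.646574))/15 = -0.639967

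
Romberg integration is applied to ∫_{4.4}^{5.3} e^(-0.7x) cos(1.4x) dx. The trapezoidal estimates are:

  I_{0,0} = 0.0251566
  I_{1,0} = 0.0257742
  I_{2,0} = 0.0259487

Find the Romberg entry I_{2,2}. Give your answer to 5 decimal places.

0.02601

Richardson extrapolation on the trapezoidal column (denominator 4−1=3):
I_{1,1} = (4·0.0257742 − 0.0251566) / 3 = 0.0259801
I_{2,1} = (4·0.0259487 − 0.0257742) / 3 = 0.0260069
I_{2,2} = 0.0260069 + (0.0260069 − 0.0259801)/15 = 0.0260087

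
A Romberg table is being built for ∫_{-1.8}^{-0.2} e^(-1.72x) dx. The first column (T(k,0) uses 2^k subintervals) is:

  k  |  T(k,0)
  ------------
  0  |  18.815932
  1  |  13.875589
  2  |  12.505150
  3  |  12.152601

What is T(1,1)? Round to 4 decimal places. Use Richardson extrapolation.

Richardson extrapolation on the trapezoidal column (denominator 4−1=3):
T(1,1) = 13.875589 + (13.875589 − 18.815932)/3 = 12.228808

12.2288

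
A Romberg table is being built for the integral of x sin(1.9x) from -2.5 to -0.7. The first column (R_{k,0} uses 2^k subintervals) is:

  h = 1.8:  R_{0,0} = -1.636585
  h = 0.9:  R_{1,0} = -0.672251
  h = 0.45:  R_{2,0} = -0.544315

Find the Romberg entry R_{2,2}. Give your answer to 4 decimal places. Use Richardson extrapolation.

R_{1,1} = -0.672251 + (-0.672251 − (-1.636585))/3 = -0.350806
R_{2,1} = -0.544315 + (-0.544315 − (-0.672251))/3 = -0.501670
R_{2,2} = -0.501670 + (-0.501670 − (-0.350806))/15 = -0.511728

-0.5117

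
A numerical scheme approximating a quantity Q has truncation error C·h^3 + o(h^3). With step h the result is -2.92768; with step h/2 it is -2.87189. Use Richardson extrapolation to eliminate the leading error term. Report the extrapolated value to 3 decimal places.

The leading error scales as h^3; refining by a factor of 2 reduces it by 2^3 = 8.
Extrapolated value = (8·A(h/2) − A(h)) / (8 − 1)
= (8·(-2.87189) − (-2.92768)) / 7
= -20.04744 / 7 = -2.86392

-2.864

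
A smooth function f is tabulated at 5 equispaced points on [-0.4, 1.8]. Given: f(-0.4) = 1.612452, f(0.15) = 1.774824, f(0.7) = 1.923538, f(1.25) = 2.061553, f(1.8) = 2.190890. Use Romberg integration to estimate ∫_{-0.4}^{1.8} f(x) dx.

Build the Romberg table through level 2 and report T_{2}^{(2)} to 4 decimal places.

4.2159

T_{0}^{(0)} (trapezoid, 1 panel, h=2.2000): 4.183676
T_{1}^{(0)} (trapezoid, 2 panels, h=1.1000): 4.207730
T_{2}^{(0)} (trapezoid, 4 panels, h=0.5500): 4.213872
T_{1}^{(1)} = 4.207730 + (4.207730 − 4.183676)/3 = 4.215748
T_{2}^{(1)} = 4.213872 + (4.213872 − 4.207730)/3 = 4.215919
T_{2}^{(2)} = 4.215919 + (4.215919 − 4.215748)/15 = 4.215930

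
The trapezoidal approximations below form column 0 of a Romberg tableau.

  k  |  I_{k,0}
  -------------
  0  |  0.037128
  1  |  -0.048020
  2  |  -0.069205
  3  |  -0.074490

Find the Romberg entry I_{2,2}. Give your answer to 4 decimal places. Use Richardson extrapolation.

Richardson extrapolation on the trapezoidal column (denominator 4−1=3):
I_{1,1} = -0.048020 + (-0.048020 − 0.037128)/3 = -0.076403
I_{2,1} = -0.069205 + (-0.069205 − (-0.048020))/3 = -0.076267
I_{2,2} = -0.076267 + (-0.076267 − (-0.076403))/15 = -0.076258

-0.0763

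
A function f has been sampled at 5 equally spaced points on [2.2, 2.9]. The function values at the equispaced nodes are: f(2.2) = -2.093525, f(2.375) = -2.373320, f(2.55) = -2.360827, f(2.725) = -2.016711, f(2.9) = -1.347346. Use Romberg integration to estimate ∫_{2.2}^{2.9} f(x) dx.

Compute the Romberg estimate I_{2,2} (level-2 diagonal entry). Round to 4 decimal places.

-1.5003

I_{0,0} (trapezoid, 1 panel, h=0.7000): -1.204305
I_{1,0} (trapezoid, 2 panels, h=0.3500): -1.428442
I_{2,0} (trapezoid, 4 panels, h=0.1750): -1.482476
I_{1,1} = -1.428442 + (-1.428442 − (-1.204305))/3 = -1.503154
I_{2,1} = -1.482476 + (-1.482476 − (-1.428442))/3 = -1.500487
I_{2,2} = -1.500487 + (-1.500487 − (-1.503154))/15 = -1.500309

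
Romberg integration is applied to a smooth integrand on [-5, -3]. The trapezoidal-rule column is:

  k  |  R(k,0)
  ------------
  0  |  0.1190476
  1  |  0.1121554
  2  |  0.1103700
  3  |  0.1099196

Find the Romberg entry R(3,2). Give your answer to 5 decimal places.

Richardson extrapolation on the trapezoidal column (denominator 4−1=3):
R(2,1) = (4·0.1103700 − 0.1121554) / 3 = 0.1097749
R(3,1) = 0.1099196 + (0.1099196 − 0.1103700)/3 = 0.1097695
R(3,2) = 0.1097695 + (0.1097695 − 0.1097749)/15 = 0.1097691
(Column j=1 coincides with Simpson's rule on the same nodes.)

0.10977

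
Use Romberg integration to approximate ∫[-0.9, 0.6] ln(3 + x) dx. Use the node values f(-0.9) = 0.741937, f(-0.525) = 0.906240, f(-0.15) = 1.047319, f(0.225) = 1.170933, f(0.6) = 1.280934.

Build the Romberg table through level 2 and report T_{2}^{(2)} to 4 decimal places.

1.5533

T_{0}^{(0)} (trapezoid, 1 panel, h=1.5000): 1.517153
T_{1}^{(0)} (trapezoid, 2 panels, h=0.7500): 1.544066
T_{2}^{(0)} (trapezoid, 4 panels, h=0.3750): 1.550973
T_{1}^{(1)} = 1.544066 + (1.544066 − 1.517153)/3 = 1.553037
T_{2}^{(1)} = 1.550973 + (1.550973 − 1.544066)/3 = 1.553275
T_{2}^{(2)} = 1.553275 + (1.553275 − 1.553037)/15 = 1.553291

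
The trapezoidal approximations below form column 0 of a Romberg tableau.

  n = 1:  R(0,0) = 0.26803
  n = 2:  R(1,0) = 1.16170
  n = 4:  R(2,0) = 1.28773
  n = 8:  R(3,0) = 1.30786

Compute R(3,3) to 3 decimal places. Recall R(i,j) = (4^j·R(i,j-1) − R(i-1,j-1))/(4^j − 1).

Richardson extrapolation on the trapezoidal column (denominator 4−1=3):
R(1,1) = (4·1.16170 − 0.26803) / 3 = 1.45959
R(2,1) = 1.28773 + (1.28773 − 1.16170)/3 = 1.32974
R(3,1) = 1.30786 + (1.30786 − 1.28773)/3 = 1.31457
R(2,2) = 1.32974 + (1.32974 − 1.45959)/15 = 1.32108
R(3,2) = (16·1.31457 − 1.32974) / 15 = 1.31356
R(3,3) = 1.31356 + (1.31356 − 1.32108)/63 = 1.31344
(Column j=1 coincides with Simpson's rule on the same nodes.)

1.313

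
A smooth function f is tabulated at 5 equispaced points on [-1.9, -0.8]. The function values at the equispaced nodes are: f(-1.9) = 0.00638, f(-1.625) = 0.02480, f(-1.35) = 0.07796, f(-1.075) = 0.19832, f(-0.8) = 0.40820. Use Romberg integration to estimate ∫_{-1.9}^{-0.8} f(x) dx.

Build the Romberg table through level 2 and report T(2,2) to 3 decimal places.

T(0,0) (trapezoid, 1 panel, h=1.1000): 0.22802
T(1,0) (trapezoid, 2 panels, h=0.5500): 0.15689
T(2,0) (trapezoid, 4 panels, h=0.2750): 0.13980
T(1,1) = 0.15689 + (0.15689 − 0.22802)/3 = 0.13318
T(2,1) = 0.13980 + (0.13980 − 0.15689)/3 = 0.13410
T(2,2) = 0.13410 + (0.13410 − 0.13318)/15 = 0.13416

0.134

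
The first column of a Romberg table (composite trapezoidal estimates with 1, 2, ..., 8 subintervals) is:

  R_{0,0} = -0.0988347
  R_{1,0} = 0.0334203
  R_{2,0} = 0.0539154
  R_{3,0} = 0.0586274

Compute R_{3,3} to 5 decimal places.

Richardson extrapolation on the trapezoidal column (denominator 4−1=3):
R_{1,1} = (4·0.0334203 − (-0.0988347)) / 3 = 0.0775053
R_{2,1} = 0.0539154 + (0.0539154 − 0.0334203)/3 = 0.0607471
R_{3,1} = (4·0.0586274 − 0.0539154) / 3 = 0.0601981
R_{2,2} = (16·0.0607471 − 0.0775053) / 15 = 0.0596299
R_{3,2} = (16·0.0601981 − 0.0607471) / 15 = 0.0601615
R_{3,3} = (64·0.0601615 − 0.0596299) / 63 = 0.0601699
(Column j=1 coincides with Simpson's rule on the same nodes.)

0.06017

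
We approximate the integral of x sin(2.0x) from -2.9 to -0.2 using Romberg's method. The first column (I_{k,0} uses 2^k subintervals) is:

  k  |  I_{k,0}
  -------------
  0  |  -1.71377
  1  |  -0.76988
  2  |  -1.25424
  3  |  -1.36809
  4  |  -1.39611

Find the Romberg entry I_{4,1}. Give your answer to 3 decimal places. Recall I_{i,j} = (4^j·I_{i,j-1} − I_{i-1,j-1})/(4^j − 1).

I_{4,1} = -1.39611 + (-1.39611 − (-1.36809))/3 = -1.40545

-1.405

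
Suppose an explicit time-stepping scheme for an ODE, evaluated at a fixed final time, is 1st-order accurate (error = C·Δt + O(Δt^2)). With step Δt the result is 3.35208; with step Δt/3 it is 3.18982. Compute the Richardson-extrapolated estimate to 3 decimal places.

3.109

The leading error scales as Δt; refining by a factor of 3 reduces it by 3^1 = 3.
Extrapolated value = (3·A(Δt/3) − A(Δt)) / (3 − 1)
= (3·3.18982 − 3.35208) / 2
= 6.21738 / 2 = 3.10869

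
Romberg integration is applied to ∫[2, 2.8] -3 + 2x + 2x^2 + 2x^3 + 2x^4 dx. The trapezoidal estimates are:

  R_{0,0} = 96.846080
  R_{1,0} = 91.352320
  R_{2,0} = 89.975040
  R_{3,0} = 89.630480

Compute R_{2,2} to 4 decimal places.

89.5156

Richardson extrapolation on the trapezoidal column (denominator 4−1=3):
R_{1,1} = (4·91.352320 − 96.846080) / 3 = 89.521067
R_{2,1} = (4·89.975040 − 91.352320) / 3 = 89.515947
R_{2,2} = (16·89.515947 − 89.521067) / 15 = 89.515606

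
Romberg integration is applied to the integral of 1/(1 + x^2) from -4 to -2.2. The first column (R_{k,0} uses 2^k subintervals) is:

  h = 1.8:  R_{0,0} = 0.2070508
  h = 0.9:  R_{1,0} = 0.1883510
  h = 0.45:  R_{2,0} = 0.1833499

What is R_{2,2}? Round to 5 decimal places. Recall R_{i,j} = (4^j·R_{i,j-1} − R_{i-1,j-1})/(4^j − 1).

0.18165

Richardson extrapolation on the trapezoidal column (denominator 4−1=3):
R_{1,1} = (4·0.1883510 − 0.2070508) / 3 = 0.1821177
R_{2,1} = 0.1833499 + (0.1833499 − 0.1883510)/3 = 0.1816829
R_{2,2} = 0.1816829 + (0.1816829 − 0.1821177)/15 = 0.1816539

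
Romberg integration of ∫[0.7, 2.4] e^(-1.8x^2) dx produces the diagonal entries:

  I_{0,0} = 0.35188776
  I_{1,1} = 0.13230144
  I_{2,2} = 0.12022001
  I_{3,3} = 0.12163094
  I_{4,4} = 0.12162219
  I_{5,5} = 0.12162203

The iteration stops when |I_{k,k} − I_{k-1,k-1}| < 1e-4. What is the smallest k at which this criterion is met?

|I_{1,1} − I_{0,0}| = 0.21958632 ≥ 1e-4
|I_{2,2} − I_{1,1}| = 0.01208143 ≥ 1e-4
|I_{3,3} − I_{2,2}| = 0.00141093 ≥ 1e-4
|I_{4,4} − I_{3,3}| = 0.00000875 < 1e-4

k = 4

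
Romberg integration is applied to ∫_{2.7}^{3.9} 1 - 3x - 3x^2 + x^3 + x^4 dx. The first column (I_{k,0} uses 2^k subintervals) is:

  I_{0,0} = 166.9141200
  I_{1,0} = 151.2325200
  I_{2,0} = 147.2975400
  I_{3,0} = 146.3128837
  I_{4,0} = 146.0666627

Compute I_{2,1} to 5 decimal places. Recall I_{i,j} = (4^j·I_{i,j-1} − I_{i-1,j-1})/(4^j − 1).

145.98588

Richardson extrapolation on the trapezoidal column (denominator 4−1=3):
I_{2,1} = (4·147.2975400 − 151.2325200) / 3 = 145.9858800
(Column j=1 coincides with Simpson's rule on the same nodes.)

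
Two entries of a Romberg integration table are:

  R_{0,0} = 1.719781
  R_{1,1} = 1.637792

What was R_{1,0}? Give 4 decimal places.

1.6583

From R_{1,1} = (4·R_{1,0} − R_{0,0})/3, solve for R_{1,0}:
4·R_{1,0} = 3·1.637792 + 1.719781 = 6.633157
R_{1,0} = 1.658289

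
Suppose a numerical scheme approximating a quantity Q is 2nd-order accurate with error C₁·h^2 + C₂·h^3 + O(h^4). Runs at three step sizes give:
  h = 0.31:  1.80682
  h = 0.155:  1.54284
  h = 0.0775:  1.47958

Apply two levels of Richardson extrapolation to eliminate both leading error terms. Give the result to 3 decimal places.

1.459

First eliminate the h^2 term (factor 2^2 = 4):
  B₁ = (4·1.54284 − 1.80682)/3 = 1.45485
  B₂ = (4·1.47958 − 1.54284)/3 = 1.45849
Then eliminate the h^3 term (factor 2^3 = 8):
  (8·1.45849 − 1.45485)/7 = 1.45901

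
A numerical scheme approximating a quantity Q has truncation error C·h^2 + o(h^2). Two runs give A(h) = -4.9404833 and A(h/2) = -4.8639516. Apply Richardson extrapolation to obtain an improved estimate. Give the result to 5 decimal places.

The leading error scales as h^2; refining by a factor of 2 reduces it by 2^2 = 4.
Extrapolated value = (4·A(h/2) − A(h)) / (4 − 1)
= (4·(-4.8639516) − (-4.9404833)) / 3
= -14.5153231 / 3 = -4.8384410

-4.83844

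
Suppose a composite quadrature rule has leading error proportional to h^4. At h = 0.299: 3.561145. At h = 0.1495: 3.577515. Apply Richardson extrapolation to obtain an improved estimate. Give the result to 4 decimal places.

3.5786

Extrapolated value = (16·A(h/2) − A(h)) / (16 − 1)
= (16·3.577515 − 3.561145) / 15
= 53.679095 / 15 = 3.578606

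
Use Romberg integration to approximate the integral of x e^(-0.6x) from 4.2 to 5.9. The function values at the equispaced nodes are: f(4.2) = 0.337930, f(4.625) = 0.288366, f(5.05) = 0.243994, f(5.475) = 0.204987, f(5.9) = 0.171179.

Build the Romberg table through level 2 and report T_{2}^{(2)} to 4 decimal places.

0.4208

T_{0}^{(0)} (trapezoid, 1 panel, h=1.7000): 0.432743
T_{1}^{(0)} (trapezoid, 2 panels, h=0.8500): 0.423766
T_{2}^{(0)} (trapezoid, 4 panels, h=0.4250): 0.421558
T_{1}^{(1)} = 0.423766 + (0.423766 − 0.432743)/3 = 0.420774
T_{2}^{(1)} = 0.421558 + (0.421558 − 0.423766)/3 = 0.420822
T_{2}^{(2)} = 0.420822 + (0.420822 − 0.420774)/15 = 0.420825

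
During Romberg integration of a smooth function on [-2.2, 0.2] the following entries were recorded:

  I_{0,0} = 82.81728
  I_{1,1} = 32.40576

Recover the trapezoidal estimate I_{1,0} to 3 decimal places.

From I_{1,1} = (4·I_{1,0} − I_{0,0})/3, solve for I_{1,0}:
4·I_{1,0} = 3·32.40576 + 82.81728 = 180.03456
I_{1,0} = 45.00864

45.009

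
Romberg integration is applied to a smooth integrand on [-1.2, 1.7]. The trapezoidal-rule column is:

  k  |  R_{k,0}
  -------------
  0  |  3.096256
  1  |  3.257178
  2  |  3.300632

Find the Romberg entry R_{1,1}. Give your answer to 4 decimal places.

Richardson extrapolation on the trapezoidal column (denominator 4−1=3):
R_{1,1} = (4·3.257178 − 3.096256) / 3 = 3.310819

3.3108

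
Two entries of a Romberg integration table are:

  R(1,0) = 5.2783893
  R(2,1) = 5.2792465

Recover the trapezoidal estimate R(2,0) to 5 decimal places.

5.27903

From R(2,1) = (4·R(2,0) − R(1,0))/3, solve for R(2,0):
4·R(2,0) = 3·5.2792465 + 5.2783893 = 21.1161288
R(2,0) = 5.2790322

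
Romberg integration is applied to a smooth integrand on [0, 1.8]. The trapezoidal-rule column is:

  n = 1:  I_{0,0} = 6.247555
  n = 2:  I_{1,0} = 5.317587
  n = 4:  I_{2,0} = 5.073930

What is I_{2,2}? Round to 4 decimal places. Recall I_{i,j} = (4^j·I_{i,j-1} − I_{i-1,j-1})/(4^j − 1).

4.9917

I_{1,1} = 5.317587 + (5.317587 − 6.247555)/3 = 5.007598
I_{2,1} = (4·5.073930 − 5.317587) / 3 = 4.992711
I_{2,2} = (16·4.992711 − 5.007598) / 15 = 4.991719
(Column j=1 coincides with Simpson's rule on the same nodes.)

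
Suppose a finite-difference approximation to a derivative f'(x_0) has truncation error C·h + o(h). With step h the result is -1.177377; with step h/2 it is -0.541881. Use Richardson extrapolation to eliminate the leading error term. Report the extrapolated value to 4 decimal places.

The leading error scales as h; refining by a factor of 2 reduces it by 2^1 = 2.
Extrapolated value = (2·A(h/2) − A(h)) / (2 − 1)
= (2·(-0.541881) − (-1.177377)) / 1
= 0.093615 / 1 = 0.093615

0.0936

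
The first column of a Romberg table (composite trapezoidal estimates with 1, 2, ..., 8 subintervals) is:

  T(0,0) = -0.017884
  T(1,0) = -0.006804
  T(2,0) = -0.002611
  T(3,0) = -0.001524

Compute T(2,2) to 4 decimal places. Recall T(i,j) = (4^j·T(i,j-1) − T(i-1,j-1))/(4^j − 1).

T(1,1) = -0.006804 + (-0.006804 − (-0.017884))/3 = -0.003111
T(2,1) = (4·(-0.002611) − (-0.006804)) / 3 = -0.001213
T(2,2) = -0.001213 + (-0.001213 − (-0.003111))/15 = -0.001086

-0.0011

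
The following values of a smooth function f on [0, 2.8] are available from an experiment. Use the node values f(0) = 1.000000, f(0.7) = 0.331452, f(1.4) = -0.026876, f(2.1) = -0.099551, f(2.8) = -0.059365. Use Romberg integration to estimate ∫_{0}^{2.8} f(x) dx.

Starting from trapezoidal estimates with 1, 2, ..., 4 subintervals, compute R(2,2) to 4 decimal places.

0.4257

R(0,0) (trapezoid, 1 panel, h=2.8000): 1.316889
R(1,0) (trapezoid, 2 panels, h=1.4000): 0.620818
R(2,0) (trapezoid, 4 panels, h=0.7000): 0.472740
R(1,1) = 0.620818 + (0.620818 − 1.316889)/3 = 0.388794
R(2,1) = 0.472740 + (0.472740 − 0.620818)/3 = 0.423381
R(2,2) = 0.423381 + (0.423381 − 0.388794)/15 = 0.425687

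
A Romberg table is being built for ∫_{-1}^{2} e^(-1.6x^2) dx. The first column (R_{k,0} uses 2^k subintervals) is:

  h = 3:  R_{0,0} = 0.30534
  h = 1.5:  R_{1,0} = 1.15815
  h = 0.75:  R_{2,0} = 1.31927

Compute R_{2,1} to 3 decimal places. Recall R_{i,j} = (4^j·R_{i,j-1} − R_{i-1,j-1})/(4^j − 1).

Richardson extrapolation on the trapezoidal column (denominator 4−1=3):
R_{2,1} = 1.31927 + (1.31927 − 1.15815)/3 = 1.37298

1.373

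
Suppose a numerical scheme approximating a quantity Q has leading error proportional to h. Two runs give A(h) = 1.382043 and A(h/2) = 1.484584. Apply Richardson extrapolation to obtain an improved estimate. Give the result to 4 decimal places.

The leading error scales as h; refining by a factor of 2 reduces it by 2^1 = 2.
Extrapolated value = (2·A(h/2) − A(h)) / (2 − 1)
= (2·1.484584 − 1.382043) / 1
= 1.587125 / 1 = 1.587125

1.5871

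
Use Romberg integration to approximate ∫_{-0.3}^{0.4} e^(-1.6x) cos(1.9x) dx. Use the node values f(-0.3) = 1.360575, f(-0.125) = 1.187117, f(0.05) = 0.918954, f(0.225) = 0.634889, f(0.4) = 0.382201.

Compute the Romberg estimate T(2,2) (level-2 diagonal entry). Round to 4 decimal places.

0.6341

T(0,0) (trapezoid, 1 panel, h=0.7000): 0.609972
T(1,0) (trapezoid, 2 panels, h=0.3500): 0.626620
T(2,0) (trapezoid, 4 panels, h=0.1750): 0.632161
T(1,1) = 0.626620 + (0.626620 − 0.609972)/3 = 0.632169
T(2,1) = 0.632161 + (0.632161 − 0.626620)/3 = 0.634008
T(2,2) = 0.634008 + (0.634008 − 0.632169)/15 = 0.634131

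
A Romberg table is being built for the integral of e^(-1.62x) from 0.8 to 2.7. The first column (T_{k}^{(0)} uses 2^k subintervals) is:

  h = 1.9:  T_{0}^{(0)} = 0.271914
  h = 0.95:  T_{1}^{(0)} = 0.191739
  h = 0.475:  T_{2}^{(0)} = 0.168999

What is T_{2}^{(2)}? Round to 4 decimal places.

0.1612

T_{1}^{(1)} = (4·0.191739 − 0.271914) / 3 = 0.165014
T_{2}^{(1)} = 0.168999 + (0.168999 − 0.191739)/3 = 0.161419
T_{2}^{(2)} = 0.161419 + (0.161419 − 0.165014)/15 = 0.161179
(Column j=1 coincides with Simpson's rule on the same nodes.)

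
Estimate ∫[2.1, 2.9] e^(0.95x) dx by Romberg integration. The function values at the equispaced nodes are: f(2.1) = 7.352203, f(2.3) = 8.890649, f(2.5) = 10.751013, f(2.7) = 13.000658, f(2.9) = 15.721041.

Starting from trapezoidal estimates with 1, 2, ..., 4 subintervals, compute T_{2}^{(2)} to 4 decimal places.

8.8093

T_{0}^{(0)} (trapezoid, 1 panel, h=0.8000): 9.229298
T_{1}^{(0)} (trapezoid, 2 panels, h=0.4000): 8.915054
T_{2}^{(0)} (trapezoid, 4 panels, h=0.2000): 8.835788
T_{1}^{(1)} = 8.915054 + (8.915054 − 9.229298)/3 = 8.810306
T_{2}^{(1)} = 8.835788 + (8.835788 − 8.915054)/3 = 8.809366
T_{2}^{(2)} = 8.809366 + (8.809366 − 8.810306)/15 = 8.809303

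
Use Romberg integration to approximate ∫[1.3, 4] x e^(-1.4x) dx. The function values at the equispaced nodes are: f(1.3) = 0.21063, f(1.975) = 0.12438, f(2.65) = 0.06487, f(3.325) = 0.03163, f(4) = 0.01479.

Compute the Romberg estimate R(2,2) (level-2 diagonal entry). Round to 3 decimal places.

0.220

R(0,0) (trapezoid, 1 panel, h=2.7000): 0.30432
R(1,0) (trapezoid, 2 panels, h=1.3500): 0.23973
R(2,0) (trapezoid, 4 panels, h=0.6750): 0.22517
R(1,1) = 0.23973 + (0.23973 − 0.30432)/3 = 0.21820
R(2,1) = 0.22517 + (0.22517 − 0.23973)/3 = 0.22032
R(2,2) = 0.22032 + (0.22032 − 0.21820)/15 = 0.22046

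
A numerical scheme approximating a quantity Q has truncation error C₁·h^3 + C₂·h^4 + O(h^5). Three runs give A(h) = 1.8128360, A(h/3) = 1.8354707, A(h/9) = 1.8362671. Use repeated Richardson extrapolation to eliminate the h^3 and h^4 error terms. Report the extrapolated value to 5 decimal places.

First eliminate the h^3 term (factor 3^3 = 27):
  B₁ = (27·1.8354707 − 1.8128360)/26 = 1.8363413
  B₂ = (27·1.8362671 − 1.8354707)/26 = 1.8362977
Then eliminate the h^4 term (factor 3^4 = 81):
  (81·1.8362977 − 1.8363413)/80 = 1.8362972

1.83630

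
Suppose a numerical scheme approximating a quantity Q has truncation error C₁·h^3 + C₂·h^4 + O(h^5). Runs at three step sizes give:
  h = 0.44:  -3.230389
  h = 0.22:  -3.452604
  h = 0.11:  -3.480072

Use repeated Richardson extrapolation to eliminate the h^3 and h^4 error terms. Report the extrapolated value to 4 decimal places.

-3.4840

First eliminate the h^3 term (factor 2^3 = 8):
  B₁ = (8·(-3.452604) − (-3.230389))/7 = -3.484349
  B₂ = (8·(-3.480072) − (-3.452604))/7 = -3.483996
Then eliminate the h^4 term (factor 2^4 = 16):
  (16·(-3.483996) − (-3.484349))/15 = -3.483972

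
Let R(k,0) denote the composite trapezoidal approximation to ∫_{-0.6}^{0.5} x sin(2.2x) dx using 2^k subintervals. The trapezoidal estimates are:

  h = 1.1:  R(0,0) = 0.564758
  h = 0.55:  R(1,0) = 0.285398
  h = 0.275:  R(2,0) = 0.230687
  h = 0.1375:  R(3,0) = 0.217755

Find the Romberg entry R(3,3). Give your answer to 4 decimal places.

0.2135

Richardson extrapolation on the trapezoidal column (denominator 4−1=3):
R(1,1) = (4·0.285398 − 0.564758) / 3 = 0.192278
R(2,1) = (4·0.230687 − 0.285398) / 3 = 0.212450
R(3,1) = (4·0.217755 − 0.230687) / 3 = 0.213444
R(2,2) = 0.212450 + (0.212450 − 0.192278)/15 = 0.213795
R(3,2) = (16·0.213444 − 0.212450) / 15 = 0.213510
R(3,3) = (64·0.213510 − 0.213795) / 63 = 0.213505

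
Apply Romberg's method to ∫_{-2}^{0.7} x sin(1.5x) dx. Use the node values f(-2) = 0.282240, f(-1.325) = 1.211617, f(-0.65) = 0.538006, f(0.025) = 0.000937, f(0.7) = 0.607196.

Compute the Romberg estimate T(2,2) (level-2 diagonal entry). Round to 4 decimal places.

1.5445

T(0,0) (trapezoid, 1 panel, h=2.7000): 1.200739
T(1,0) (trapezoid, 2 panels, h=1.3500): 1.326677
T(2,0) (trapezoid, 4 panels, h=0.6750): 1.481813
T(1,1) = 1.326677 + (1.326677 − 1.200739)/3 = 1.368656
T(2,1) = 1.481813 + (1.481813 − 1.326677)/3 = 1.533525
T(2,2) = 1.533525 + (1.533525 − 1.368656)/15 = 1.544516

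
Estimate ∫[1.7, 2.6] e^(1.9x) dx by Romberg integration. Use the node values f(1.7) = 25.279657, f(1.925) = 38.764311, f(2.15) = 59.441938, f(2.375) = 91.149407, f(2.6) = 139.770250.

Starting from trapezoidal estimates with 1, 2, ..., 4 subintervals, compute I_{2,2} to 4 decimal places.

I_{0,0} (trapezoid, 1 panel, h=0.9000): 74.272458
I_{1,0} (trapezoid, 2 panels, h=0.4500): 63.885101
I_{2,0} (trapezoid, 4 panels, h=0.2250): 61.173137
I_{1,1} = 63.885101 + (63.885101 − 74.272458)/3 = 60.422649
I_{2,1} = 61.173137 + (61.173137 − 63.885101)/3 = 60.269149
I_{2,2} = 60.269149 + (60.269149 − 60.422649)/15 = 60.258916

60.2589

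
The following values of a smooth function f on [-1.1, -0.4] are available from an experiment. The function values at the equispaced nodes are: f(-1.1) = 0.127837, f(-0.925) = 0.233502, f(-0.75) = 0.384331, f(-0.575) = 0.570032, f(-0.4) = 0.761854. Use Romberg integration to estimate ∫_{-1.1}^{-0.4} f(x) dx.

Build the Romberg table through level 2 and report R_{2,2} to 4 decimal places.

0.2843

R_{0,0} (trapezoid, 1 panel, h=0.7000): 0.311392
R_{1,0} (trapezoid, 2 panels, h=0.3500): 0.290212
R_{2,0} (trapezoid, 4 panels, h=0.1750): 0.285724
R_{1,1} = 0.290212 + (0.290212 − 0.311392)/3 = 0.283152
R_{2,1} = 0.285724 + (0.285724 − 0.290212)/3 = 0.284228
R_{2,2} = 0.284228 + (0.284228 − 0.283152)/15 = 0.284300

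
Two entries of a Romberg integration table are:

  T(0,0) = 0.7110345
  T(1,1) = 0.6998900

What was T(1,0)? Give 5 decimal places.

From T(1,1) = (4·T(1,0) − T(0,0))/3, solve for T(1,0):
4·T(1,0) = 3·0.6998900 + 0.7110345 = 2.8107045
T(1,0) = 0.7026761

0.70268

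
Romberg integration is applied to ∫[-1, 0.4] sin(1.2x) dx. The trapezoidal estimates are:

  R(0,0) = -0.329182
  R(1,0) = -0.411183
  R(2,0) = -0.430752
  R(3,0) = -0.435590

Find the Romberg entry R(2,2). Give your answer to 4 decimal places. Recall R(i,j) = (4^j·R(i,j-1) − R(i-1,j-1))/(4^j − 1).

-0.4372

R(1,1) = -0.411183 + (-0.411183 − (-0.329182))/3 = -0.438517
R(2,1) = (4·(-0.430752) − (-0.411183)) / 3 = -0.437275
R(2,2) = (16·(-0.437275) − (-0.438517)) / 15 = -0.437192
(Column j=1 coincides with Simpson's rule on the same nodes.)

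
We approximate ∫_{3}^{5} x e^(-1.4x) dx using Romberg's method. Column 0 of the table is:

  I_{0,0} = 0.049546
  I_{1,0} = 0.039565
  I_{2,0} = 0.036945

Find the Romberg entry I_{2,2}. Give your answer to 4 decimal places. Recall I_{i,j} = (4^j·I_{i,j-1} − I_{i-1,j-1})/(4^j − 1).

0.0361

I_{1,1} = 0.039565 + (0.039565 − 0.049546)/3 = 0.036238
I_{2,1} = 0.036945 + (0.036945 − 0.039565)/3 = 0.036072
I_{2,2} = 0.036072 + (0.036072 − 0.036238)/15 = 0.036061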